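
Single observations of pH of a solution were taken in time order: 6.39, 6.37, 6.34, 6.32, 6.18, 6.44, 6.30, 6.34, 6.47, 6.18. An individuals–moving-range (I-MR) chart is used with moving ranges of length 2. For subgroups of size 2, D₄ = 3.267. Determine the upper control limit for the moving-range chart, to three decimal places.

Moving ranges: 0.02, 0.03, 0.02, 0.14, 0.26, 0.14, 0.04, 0.13, 0.29; M̄R̄ = 1.0700 / 9 = 0.1189
UCL_MR = D₄·M̄R̄ = 3.267 × 0.1189 = 0.3884

0.388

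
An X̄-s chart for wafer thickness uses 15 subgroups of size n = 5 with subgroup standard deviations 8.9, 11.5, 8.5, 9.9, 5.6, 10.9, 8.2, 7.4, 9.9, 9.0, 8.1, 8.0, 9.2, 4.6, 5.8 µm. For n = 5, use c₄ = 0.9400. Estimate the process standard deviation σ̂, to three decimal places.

8.901

s̄ = (8.9 + 11.5 + 8.5 + 9.9 + 5.6 + 10.9 + 8.2 + 7.4 + 9.9 + 9.0 + 8.1 + 8.0 + 9.2 + 4.6 + 5.8) / 15 = 8.3667
σ̂ = s̄ / c₄ = 8.3667 / 0.9400 = 8.9007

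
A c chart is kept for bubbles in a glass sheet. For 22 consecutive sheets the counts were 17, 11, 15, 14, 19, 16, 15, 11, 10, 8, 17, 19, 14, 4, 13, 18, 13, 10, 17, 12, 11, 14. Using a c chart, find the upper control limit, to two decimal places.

24.59

c̄ = (17 + 11 + 15 + 14 + 19 + 16 + 15 + 11 + 10 + 8 + 17 + 19 + 14 + 4 + 13 + 18 + 13 + 10 + 17 + 12 + 11 + 14) / 22 = 298 / 22 = 13.5455
UCL = c̄ + 3√c̄ = 13.5455 + 3 × √13.5455 = 13.5455 + 3 × 3.6804 = 24.5867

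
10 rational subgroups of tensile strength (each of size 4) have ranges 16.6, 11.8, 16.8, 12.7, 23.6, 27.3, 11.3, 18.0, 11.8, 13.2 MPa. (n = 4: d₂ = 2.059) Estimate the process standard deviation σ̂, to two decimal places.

7.92

R̄ = (16.6 + 11.8 + 16.8 + 12.7 + 23.6 + 27.3 + 11.3 + 18.0 + 11.8 + 13.2) / 10 = 16.3100
σ̂ = R̄ / d₂ = 16.3100 / 2.059 = 7.9213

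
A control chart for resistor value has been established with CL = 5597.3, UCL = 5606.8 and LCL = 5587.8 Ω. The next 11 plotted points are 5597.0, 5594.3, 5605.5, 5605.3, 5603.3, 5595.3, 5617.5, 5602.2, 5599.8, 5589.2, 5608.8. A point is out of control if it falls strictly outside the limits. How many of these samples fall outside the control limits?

2

Compare each point to [5587.8, 5606.8]: sample 7 = 5617.5 > UCL; sample 11 = 5608.8 > UCL.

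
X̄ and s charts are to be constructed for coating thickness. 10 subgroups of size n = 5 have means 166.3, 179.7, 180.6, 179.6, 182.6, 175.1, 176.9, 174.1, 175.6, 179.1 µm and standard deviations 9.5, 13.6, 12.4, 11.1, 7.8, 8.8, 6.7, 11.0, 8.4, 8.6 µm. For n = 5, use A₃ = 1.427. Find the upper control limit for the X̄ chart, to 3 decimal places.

190.930

X̄̄ = (166.3 + 179.7 + 180.6 + 179.6 + 182.6 + 175.1 + 176.9 + 174.1 + 175.6 + 179.1) / 10 = 176.9600
s̄ = (9.5 + 13.6 + 12.4 + 11.1 + 7.8 + 8.8 + 6.7 + 11.0 + 8.4 + 8.6) / 10 = 9.7900
UCL = X̄̄ + A₃·s̄ = 176.9600 + 1.427 × 9.7900 = 190.9303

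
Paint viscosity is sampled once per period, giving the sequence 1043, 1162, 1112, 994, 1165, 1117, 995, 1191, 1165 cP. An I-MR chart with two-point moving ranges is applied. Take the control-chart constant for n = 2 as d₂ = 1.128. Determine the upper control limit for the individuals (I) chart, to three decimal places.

1387.469

X̄ = (1043 + 1162 + 1112 + 994 + 1165 + 1117 + 995 + 1191 + 1165) / 9 = 1104.8889
Moving ranges: 119, 50, 118, 171, 48, 122, 196, 26; M̄R̄ = 850.0000 / 8 = 106.2500
UCL = X̄ + 3·M̄R̄/d₂ = 1104.8889 + 3 × 106.2500 / 1.128 = 1387.4687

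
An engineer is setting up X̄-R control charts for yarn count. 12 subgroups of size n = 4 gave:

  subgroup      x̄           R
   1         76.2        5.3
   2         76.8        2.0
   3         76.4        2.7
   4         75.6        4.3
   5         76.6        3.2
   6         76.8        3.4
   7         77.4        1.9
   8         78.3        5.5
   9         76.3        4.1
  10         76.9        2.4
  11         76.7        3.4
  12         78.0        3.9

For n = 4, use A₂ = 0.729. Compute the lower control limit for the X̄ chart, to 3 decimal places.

74.276

X̄̄ = (76.2 + 76.8 + 76.4 + 75.6 + 76.6 + 76.8 + 77.4 + 78.3 + 76.3 + 76.9 + 76.7 + 78.0) / 12 = 922.0000 / 12 = 76.8333
R̄ = (5.3 + 2.0 + 2.7 + 4.3 + 3.2 + 3.4 + 1.9 + 5.5 + 4.1 + 2.4 + 3.4 + 3.9) / 12 = 42.1000 / 12 = 3.5083
LCL = X̄̄ − A₂·R̄ = 76.8333 − 0.729 × 3.5083 = 74.2758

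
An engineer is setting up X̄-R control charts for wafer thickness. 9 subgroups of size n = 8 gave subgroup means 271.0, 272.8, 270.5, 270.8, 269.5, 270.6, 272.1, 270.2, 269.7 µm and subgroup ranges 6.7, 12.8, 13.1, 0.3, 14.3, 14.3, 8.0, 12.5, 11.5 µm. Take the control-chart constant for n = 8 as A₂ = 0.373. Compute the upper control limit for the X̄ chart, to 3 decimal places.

X̄̄ = (271.0 + 272.8 + 270.5 + 270.8 + 269.5 + 270.6 + 272.1 + 270.2 + 269.7) / 9 = 2437.2000 / 9 = 270.8000
R̄ = (6.7 + 12.8 + 13.1 + 0.3 + 14.3 + 14.3 + 8.0 + 12.5 + 11.5) / 9 = 93.5000 / 9 = 10.3889
UCL = X̄̄ + A₂·R̄ = 270.8000 + 0.373 × 10.3889 = 274.6751

274.675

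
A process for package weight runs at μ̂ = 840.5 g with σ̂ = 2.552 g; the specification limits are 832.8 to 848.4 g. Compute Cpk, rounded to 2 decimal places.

Cpu = (USL − μ̂) / (3σ̂) = (848.4 − 840.5) / (3 × 2.552) = 1.0319; Cpl = (μ̂ − LSL) / (3σ̂) = (840.5 − 832.8) / (3 × 2.552) = 1.0057; Cpk = min(Cpu, Cpl) = 1.0057

1.01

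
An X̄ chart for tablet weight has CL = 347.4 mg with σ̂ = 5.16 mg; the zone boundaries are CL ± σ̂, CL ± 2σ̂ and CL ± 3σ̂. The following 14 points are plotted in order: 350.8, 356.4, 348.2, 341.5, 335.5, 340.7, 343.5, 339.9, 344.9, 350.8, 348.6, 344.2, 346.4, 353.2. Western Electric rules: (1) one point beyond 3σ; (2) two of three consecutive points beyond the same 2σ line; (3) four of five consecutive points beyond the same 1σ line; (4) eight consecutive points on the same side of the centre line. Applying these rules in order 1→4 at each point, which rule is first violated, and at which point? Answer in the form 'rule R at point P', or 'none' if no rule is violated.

rule 3 at point 8

Zone of each point (C = within 1σ̂, B = 1σ̂–2σ̂, A = 2σ̂–3σ̂, * = beyond 3σ̂; sign = side of CL): 1:+C, 2:+B, 3:+C, 4:-B, 5:-A, 6:-B, 7:-C, 8:-B, 9:-C, 10:+C, 11:+C, 12:-C, 13:-C, 14:+B
Rule 3 (four of five consecutive points beyond the same 1σ limit) is satisfied at point 8.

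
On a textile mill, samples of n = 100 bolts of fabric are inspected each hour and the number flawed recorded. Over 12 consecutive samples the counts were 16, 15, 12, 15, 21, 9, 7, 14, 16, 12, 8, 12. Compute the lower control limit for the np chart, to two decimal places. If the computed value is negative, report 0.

p̄ = Σdᵢ / (k·n) = 157 / (12 × 100) = 0.13083
LCL = np̄ − 3·√(np̄(1−p̄)) = 13.0833 − 3 × 3.3722 = 2.9668

2.97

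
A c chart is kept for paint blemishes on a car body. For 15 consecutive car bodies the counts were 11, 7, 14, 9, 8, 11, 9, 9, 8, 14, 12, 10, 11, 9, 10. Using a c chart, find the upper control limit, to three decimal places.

c̄ = (11 + 7 + 14 + 9 + 8 + 11 + 9 + 9 + 8 + 14 + 12 + 10 + 11 + 9 + 10) / 15 = 152 / 15 = 10.1333
UCL = c̄ + 3√c̄ = 10.1333 + 3 × √10.1333 = 10.1333 + 3 × 3.1833 = 19.6832

19.683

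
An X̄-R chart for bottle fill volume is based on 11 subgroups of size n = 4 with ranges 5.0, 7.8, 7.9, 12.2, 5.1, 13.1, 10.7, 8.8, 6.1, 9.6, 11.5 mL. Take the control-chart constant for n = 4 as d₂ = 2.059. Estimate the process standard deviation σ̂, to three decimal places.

4.318

R̄ = (5.0 + 7.8 + 7.9 + 12.2 + 5.1 + 13.1 + 10.7 + 8.8 + 6.1 + 9.6 + 11.5) / 11 = 8.8909
σ̂ = R̄ / d₂ = 8.8909 / 2.059 = 4.3181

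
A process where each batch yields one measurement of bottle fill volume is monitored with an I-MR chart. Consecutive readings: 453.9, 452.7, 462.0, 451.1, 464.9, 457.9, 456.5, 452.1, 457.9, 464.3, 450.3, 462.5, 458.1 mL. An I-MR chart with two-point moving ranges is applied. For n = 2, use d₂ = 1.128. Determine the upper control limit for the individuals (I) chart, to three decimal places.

X̄ = (453.9 + 452.7 + 462.0 + 451.1 + 464.9 + 457.9 + 456.5 + 452.1 + 457.9 + 464.3 + 450.3 + 462.5 + 458.1) / 13 = 457.2462
Moving ranges: 1.2, 9.3, 10.9, 13.8, 7.0, 1.4, 4.4, 5.8, 6.4, 14.0, 12.2, 4.4; M̄R̄ = 90.8000 / 12 = 7.5667
UCL = X̄ + 3·M̄R̄/d₂ = 457.2462 + 3 × 7.5667 / 1.128 = 477.3703

477.370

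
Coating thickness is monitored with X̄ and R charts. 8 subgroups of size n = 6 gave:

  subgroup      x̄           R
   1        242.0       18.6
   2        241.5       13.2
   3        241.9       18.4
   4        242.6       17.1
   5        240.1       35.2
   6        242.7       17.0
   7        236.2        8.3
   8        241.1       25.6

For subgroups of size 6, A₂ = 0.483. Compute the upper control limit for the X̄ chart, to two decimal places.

250.27

X̄̄ = (242.0 + 241.5 + 241.9 + 242.6 + 240.1 + 242.7 + 236.2 + 241.1) / 8 = 1928.1000 / 8 = 241.0125
R̄ = (18.6 + 13.2 + 18.4 + 17.1 + 35.2 + 17.0 + 8.3 + 25.6) / 8 = 153.4000 / 8 = 19.1750
UCL = X̄̄ + A₂·R̄ = 241.0125 + 0.483 × 19.1750 = 250.2740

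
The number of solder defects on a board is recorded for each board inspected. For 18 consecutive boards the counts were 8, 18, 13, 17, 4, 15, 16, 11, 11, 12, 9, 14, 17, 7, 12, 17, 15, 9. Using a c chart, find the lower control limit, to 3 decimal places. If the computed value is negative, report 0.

c̄ = (8 + 18 + 13 + 17 + 4 + 15 + 16 + 11 + 11 + 12 + 9 + 14 + 17 + 7 + 12 + 17 + 15 + 9) / 18 = 225 / 18 = 12.5000
LCL = c̄ − 3√c̄ = 12.5000 − 3 × 3.5355 = 1.8934

1.893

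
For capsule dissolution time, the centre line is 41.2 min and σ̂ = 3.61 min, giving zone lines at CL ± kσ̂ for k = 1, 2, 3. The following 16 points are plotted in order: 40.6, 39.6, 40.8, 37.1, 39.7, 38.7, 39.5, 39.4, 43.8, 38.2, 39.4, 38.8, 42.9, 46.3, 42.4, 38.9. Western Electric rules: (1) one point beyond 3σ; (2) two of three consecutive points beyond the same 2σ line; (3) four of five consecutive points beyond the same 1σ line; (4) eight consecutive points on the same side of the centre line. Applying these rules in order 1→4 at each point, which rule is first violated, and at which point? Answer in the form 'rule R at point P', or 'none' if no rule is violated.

Zone of each point (C = within 1σ̂, B = 1σ̂–2σ̂, A = 2σ̂–3σ̂, * = beyond 3σ̂; sign = side of CL): 1:-C, 2:-C, 3:-C, 4:-B, 5:-C, 6:-C, 7:-C, 8:-C, 9:+C, 10:-C, 11:-C, 12:-C, 13:+C, 14:+B, 15:+C, 16:-C
Rule 4 (eight consecutive points on the same side of the centre line) is satisfied at point 8.

rule 4 at point 8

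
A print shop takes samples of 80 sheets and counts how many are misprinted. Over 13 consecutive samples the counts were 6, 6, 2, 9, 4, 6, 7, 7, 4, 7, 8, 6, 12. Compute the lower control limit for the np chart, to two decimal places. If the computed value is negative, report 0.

0.00

p̄ = Σdᵢ / (k·n) = 84 / (13 × 80) = 0.08077
LCL = np̄ − 3·√(np̄(1−p̄)) = 6.4615 − 3 × 2.4371 = -0.8499 → 0 (negative, so LCL = 0)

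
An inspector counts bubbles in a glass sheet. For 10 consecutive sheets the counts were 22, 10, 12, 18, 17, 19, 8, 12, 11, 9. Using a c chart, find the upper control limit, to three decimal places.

24.945

c̄ = (22 + 10 + 12 + 18 + 17 + 19 + 8 + 12 + 11 + 9) / 10 = 138 / 10 = 13.8000
UCL = c̄ + 3√c̄ = 13.8000 + 3 × √13.8000 = 13.8000 + 3 × 3.7148 = 24.9445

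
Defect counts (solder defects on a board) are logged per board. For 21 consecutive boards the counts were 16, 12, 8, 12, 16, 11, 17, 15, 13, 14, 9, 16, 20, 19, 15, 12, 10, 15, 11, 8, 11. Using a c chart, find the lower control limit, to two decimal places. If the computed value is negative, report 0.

c̄ = (16 + 12 + 8 + 12 + 16 + 11 + 17 + 15 + 13 + 14 + 9 + 16 + 20 + 19 + 15 + 12 + 10 + 15 + 11 + 8 + 11) / 21 = 280 / 21 = 13.3333
LCL = c̄ − 3√c̄ = 13.3333 − 3 × 3.6515 = 2.3789

2.38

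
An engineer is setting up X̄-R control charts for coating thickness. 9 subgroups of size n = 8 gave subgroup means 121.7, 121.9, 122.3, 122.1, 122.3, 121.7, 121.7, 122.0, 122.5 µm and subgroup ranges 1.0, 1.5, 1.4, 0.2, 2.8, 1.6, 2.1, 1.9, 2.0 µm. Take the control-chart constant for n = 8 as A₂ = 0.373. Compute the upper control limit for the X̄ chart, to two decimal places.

122.62

X̄̄ = (121.7 + 121.9 + 122.3 + 122.1 + 122.3 + 121.7 + 121.7 + 122.0 + 122.5) / 9 = 1098.2000 / 9 = 122.0222
R̄ = (1.0 + 1.5 + 1.4 + 0.2 + 2.8 + 1.6 + 2.1 + 1.9 + 2.0) / 9 = 14.5000 / 9 = 1.6111
UCL = X̄̄ + A₂·R̄ = 122.0222 + 0.373 × 1.6111 = 122.6232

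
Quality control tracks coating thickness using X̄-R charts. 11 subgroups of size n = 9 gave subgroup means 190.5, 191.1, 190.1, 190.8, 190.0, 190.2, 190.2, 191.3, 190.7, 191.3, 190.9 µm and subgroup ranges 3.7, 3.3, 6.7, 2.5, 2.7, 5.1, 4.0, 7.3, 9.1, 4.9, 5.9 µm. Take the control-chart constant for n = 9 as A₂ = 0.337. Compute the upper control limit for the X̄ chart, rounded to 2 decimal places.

192.34

X̄̄ = (190.5 + 191.1 + 190.1 + 190.8 + 190.0 + 190.2 + 190.2 + 191.3 + 190.7 + 191.3 + 190.9) / 11 = 2097.1000 / 11 = 190.6455
R̄ = (3.7 + 3.3 + 6.7 + 2.5 + 2.7 + 5.1 + 4.0 + 7.3 + 9.1 + 4.9 + 5.9) / 11 = 55.2000 / 11 = 5.0182
UCL = X̄̄ + A₂·R̄ = 190.6455 + 0.337 × 5.0182 = 192.3366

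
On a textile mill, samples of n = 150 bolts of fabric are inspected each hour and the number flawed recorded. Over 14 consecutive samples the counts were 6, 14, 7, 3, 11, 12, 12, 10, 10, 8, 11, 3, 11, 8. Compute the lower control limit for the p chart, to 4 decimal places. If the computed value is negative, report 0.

0.0018

p̄ = Σdᵢ / (k·n) = 126 / (14 × 150) = 0.06000
LCL = p̄ − 3·√(p̄(1−p̄)/n) = 0.06000 − 3 × 0.01939 = 0.00183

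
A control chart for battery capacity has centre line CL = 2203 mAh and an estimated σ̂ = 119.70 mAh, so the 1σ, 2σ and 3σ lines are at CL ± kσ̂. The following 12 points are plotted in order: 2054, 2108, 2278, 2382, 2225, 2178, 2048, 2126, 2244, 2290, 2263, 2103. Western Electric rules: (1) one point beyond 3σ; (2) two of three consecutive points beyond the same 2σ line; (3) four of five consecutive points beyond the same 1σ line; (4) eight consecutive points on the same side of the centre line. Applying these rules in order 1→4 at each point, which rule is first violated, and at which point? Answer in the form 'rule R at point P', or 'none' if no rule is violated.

none

Zone of each point (C = within 1σ̂, B = 1σ̂–2σ̂, A = 2σ̂–3σ̂, * = beyond 3σ̂; sign = side of CL): 1:-B, 2:-C, 3:+C, 4:+B, 5:+C, 6:-C, 7:-B, 8:-C, 9:+C, 10:+C, 11:+C, 12:-C
No rule fires across all 12 points.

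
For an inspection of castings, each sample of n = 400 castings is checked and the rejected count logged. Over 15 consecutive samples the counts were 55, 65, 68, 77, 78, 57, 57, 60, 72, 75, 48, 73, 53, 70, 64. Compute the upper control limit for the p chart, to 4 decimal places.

0.2173

p̄ = Σdᵢ / (k·n) = 972 / (15 × 400) = 0.16200
UCL = p̄ + 3·√(p̄(1−p̄)/n) = 0.16200 + 3 × √(0.16200×0.83800/400) = 0.16200 + 3 × 0.01842 = 0.21727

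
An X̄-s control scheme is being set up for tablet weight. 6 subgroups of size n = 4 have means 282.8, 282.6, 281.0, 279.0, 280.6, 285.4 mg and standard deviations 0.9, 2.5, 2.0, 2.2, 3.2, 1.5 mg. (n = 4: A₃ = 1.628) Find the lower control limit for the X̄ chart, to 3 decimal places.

X̄̄ = (282.8 + 282.6 + 281.0 + 279.0 + 280.6 + 285.4) / 6 = 281.9000
s̄ = (0.9 + 2.5 + 2.0 + 2.2 + 3.2 + 1.5) / 6 = 2.0500
LCL = X̄̄ − A₃·s̄ = 281.9000 − 1.628 × 2.0500 = 278.5626

278.563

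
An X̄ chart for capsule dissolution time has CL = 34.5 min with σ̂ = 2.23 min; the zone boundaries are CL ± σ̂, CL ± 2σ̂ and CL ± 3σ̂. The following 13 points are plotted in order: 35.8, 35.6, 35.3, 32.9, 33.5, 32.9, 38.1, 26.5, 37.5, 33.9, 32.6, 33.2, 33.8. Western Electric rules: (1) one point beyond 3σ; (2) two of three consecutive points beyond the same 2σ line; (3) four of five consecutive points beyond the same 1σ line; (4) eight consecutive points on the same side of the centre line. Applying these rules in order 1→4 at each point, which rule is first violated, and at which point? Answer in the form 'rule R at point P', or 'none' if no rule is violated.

Zone of each point (C = within 1σ̂, B = 1σ̂–2σ̂, A = 2σ̂–3σ̂, * = beyond 3σ̂; sign = side of CL): 1:+C, 2:+C, 3:+C, 4:-C, 5:-C, 6:-C, 7:+B, 8:-*, 9:+B, 10:-C, 11:-C, 12:-C, 13:-C
Rule 1 (one point beyond the 3σ limits) is satisfied at point 8.

rule 1 at point 8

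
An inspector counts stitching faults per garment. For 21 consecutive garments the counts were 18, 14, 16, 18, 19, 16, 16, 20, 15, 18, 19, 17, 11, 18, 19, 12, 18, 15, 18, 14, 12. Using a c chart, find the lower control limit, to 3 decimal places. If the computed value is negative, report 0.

4.209

c̄ = (18 + 14 + 16 + 18 + 19 + 16 + 16 + 20 + 15 + 18 + 19 + 17 + 11 + 18 + 19 + 12 + 18 + 15 + 18 + 14 + 12) / 21 = 343 / 21 = 16.3333
LCL = c̄ − 3√c̄ = 16.3333 − 3 × 4.0415 = 4.2090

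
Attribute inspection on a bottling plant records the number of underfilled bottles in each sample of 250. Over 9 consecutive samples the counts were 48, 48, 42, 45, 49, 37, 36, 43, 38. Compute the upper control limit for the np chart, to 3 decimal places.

60.771

p̄ = Σdᵢ / (k·n) = 386 / (9 × 250) = 0.17156
UCL = np̄ + 3·√(np̄(1−p̄)) = 42.8889 + 3 × √(42.8889×0.82844) = 42.8889 + 3 × 5.9608 = 60.7713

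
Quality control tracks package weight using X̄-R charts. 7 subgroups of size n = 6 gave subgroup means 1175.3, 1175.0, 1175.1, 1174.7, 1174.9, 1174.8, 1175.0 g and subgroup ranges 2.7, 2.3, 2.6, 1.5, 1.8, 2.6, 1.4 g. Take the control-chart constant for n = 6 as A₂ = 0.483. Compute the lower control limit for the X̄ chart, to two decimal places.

1173.94

X̄̄ = (1175.3 + 1175.0 + 1175.1 + 1174.7 + 1174.9 + 1174.8 + 1175.0) / 7 = 8224.8000 / 7 = 1174.9714
R̄ = (2.7 + 2.3 + 2.6 + 1.5 + 1.8 + 2.6 + 1.4) / 7 = 14.9000 / 7 = 2.1286
LCL = X̄̄ − A₂·R̄ = 1174.9714 − 0.483 × 2.1286 = 1173.9433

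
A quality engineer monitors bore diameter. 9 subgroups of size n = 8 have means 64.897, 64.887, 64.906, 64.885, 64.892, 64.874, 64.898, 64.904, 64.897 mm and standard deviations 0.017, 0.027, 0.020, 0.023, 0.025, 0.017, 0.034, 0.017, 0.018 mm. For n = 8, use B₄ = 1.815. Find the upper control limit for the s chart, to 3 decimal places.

0.040

s̄ = (0.017 + 0.027 + 0.020 + 0.023 + 0.025 + 0.017 + 0.034 + 0.017 + 0.018) / 9 = 0.0220
UCL_s = B₄·s̄ = 1.815 × 0.0220 = 0.0399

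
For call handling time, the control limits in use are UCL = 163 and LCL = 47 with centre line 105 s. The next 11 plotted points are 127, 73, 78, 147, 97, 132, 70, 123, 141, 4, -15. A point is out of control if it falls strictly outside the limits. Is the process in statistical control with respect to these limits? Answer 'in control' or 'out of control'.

out of control

Compare each point to [47, 163]: sample 10 = 4 < LCL; sample 11 = -15 < LCL.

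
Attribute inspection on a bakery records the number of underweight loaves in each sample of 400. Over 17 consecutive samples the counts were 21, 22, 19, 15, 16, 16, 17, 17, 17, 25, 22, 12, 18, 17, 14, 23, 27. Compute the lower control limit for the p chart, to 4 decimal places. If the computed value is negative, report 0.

0.0151

p̄ = Σdᵢ / (k·n) = 318 / (17 × 400) = 0.04676
LCL = p̄ − 3·√(p̄(1−p̄)/n) = 0.04676 − 3 × 0.01056 = 0.01509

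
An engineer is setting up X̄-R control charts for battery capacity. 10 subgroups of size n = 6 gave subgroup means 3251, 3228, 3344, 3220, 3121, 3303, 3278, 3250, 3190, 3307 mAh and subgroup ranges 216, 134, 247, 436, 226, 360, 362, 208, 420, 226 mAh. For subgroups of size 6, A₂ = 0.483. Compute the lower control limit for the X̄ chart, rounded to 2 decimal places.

3112.27

X̄̄ = (3251 + 3228 + 3344 + 3220 + 3121 + 3303 + 3278 + 3250 + 3190 + 3307) / 10 = 32492.0000 / 10 = 3249.2000
R̄ = (216 + 134 + 247 + 436 + 226 + 360 + 362 + 208 + 420 + 226) / 10 = 2835.0000 / 10 = 283.5000
LCL = X̄̄ − A₂·R̄ = 3249.2000 − 0.483 × 283.5000 = 3112.2695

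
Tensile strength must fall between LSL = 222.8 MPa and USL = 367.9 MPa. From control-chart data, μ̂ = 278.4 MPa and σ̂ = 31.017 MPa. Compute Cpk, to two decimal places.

0.60

Cpu = (USL − μ̂) / (3σ̂) = (367.9 − 278.4) / (3 × 31.017) = 0.9618; Cpl = (μ̂ − LSL) / (3σ̂) = (278.4 − 222.8) / (3 × 31.017) = 0.5975; Cpk = min(Cpu, Cpl) = 0.5975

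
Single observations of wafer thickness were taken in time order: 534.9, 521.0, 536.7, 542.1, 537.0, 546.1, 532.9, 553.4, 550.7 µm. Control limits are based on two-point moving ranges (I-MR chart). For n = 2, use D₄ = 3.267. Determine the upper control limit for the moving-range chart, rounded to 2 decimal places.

Moving ranges: 13.9, 15.7, 5.4, 5.1, 9.1, 13.2, 20.5, 2.7; M̄R̄ = 85.6000 / 8 = 10.7000
UCL_MR = D₄·M̄R̄ = 3.267 × 10.7000 = 34.9569

34.96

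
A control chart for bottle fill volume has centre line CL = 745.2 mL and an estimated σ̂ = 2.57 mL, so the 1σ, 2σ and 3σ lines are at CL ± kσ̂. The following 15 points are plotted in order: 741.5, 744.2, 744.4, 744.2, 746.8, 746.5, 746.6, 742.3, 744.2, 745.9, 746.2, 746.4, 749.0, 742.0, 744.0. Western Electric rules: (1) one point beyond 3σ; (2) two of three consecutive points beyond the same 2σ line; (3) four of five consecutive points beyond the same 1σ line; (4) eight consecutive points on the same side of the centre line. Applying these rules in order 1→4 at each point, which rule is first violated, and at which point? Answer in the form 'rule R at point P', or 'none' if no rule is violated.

Zone of each point (C = within 1σ̂, B = 1σ̂–2σ̂, A = 2σ̂–3σ̂, * = beyond 3σ̂; sign = side of CL): 1:-B, 2:-C, 3:-C, 4:-C, 5:+C, 6:+C, 7:+C, 8:-B, 9:-C, 10:+C, 11:+C, 12:+C, 13:+B, 14:-B, 15:-C
No rule fires across all 15 points.

none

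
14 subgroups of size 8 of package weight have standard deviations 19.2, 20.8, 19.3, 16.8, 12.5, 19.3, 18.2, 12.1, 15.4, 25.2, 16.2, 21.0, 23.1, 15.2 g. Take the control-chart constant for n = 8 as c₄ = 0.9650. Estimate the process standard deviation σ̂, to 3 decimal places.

18.823

s̄ = (19.2 + 20.8 + 19.3 + 16.8 + 12.5 + 19.3 + 18.2 + 12.1 + 15.4 + 25.2 + 16.2 + 21.0 + 23.1 + 15.2) / 14 = 18.1643
σ̂ = s̄ / c₄ = 18.1643 / 0.9650 = 18.8231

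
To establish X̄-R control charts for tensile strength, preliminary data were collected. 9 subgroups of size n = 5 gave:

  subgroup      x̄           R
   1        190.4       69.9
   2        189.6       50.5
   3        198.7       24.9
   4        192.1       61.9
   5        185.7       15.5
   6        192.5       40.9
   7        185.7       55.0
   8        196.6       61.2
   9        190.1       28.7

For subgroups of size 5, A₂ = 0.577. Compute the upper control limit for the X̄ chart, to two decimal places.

217.46

X̄̄ = (190.4 + 189.6 + 198.7 + 192.1 + 185.7 + 192.5 + 185.7 + 196.6 + 190.1) / 9 = 1721.4000 / 9 = 191.2667
R̄ = (69.9 + 50.5 + 24.9 + 61.9 + 15.5 + 40.9 + 55.0 + 61.2 + 28.7) / 9 = 408.5000 / 9 = 45.3889
UCL = X̄̄ + A₂·R̄ = 191.2667 + 0.577 × 45.3889 = 217.4561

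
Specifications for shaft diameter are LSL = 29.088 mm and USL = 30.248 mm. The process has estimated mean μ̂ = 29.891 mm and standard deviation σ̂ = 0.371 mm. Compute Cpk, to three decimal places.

Cpu = (USL − μ̂) / (3σ̂) = (30.248 − 29.891) / (3 × 0.371) = 0.3208; Cpl = (μ̂ − LSL) / (3σ̂) = (29.891 − 29.088) / (3 × 0.371) = 0.7215; Cpk = min(Cpu, Cpl) = 0.3208

0.321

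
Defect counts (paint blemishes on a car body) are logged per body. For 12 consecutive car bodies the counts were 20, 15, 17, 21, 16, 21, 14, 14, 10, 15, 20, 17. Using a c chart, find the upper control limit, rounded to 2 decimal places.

28.91

c̄ = (20 + 15 + 17 + 21 + 16 + 21 + 14 + 14 + 10 + 15 + 20 + 17) / 12 = 200 / 12 = 16.6667
UCL = c̄ + 3√c̄ = 16.6667 + 3 × √16.6667 = 16.6667 + 3 × 4.0825 = 28.9141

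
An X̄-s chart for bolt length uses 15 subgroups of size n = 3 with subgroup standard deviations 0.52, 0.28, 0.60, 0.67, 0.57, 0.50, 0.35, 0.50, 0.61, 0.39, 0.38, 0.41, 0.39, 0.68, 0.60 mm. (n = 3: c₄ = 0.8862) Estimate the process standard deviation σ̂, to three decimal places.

0.560

s̄ = (0.52 + 0.28 + 0.60 + 0.67 + 0.57 + 0.50 + 0.35 + 0.50 + 0.61 + 0.39 + 0.38 + 0.41 + 0.39 + 0.68 + 0.60) / 15 = 0.4967
σ̂ = s̄ / c₄ = 0.4967 / 0.8862 = 0.5604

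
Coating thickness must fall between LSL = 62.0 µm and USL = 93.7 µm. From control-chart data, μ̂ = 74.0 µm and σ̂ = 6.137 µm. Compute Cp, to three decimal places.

0.861

Cp = (USL − LSL) / (6σ̂) = (93.7 − 62.0) / (6 × 6.137) = 31.7000 / 36.8220 = 0.8609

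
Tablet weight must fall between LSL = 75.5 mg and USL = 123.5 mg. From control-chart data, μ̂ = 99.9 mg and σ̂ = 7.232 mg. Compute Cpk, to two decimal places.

1.09

Cpu = (USL − μ̂) / (3σ̂) = (123.5 − 99.9) / (3 × 7.232) = 1.0878; Cpl = (μ̂ − LSL) / (3σ̂) = (99.9 − 75.5) / (3 × 7.232) = 1.1246; Cpk = min(Cpu, Cpl) = 1.0878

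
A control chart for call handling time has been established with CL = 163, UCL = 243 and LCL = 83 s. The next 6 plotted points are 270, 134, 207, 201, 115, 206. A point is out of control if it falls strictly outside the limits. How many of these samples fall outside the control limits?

Compare each point to [83, 243]: sample 1 = 270 > UCL.

1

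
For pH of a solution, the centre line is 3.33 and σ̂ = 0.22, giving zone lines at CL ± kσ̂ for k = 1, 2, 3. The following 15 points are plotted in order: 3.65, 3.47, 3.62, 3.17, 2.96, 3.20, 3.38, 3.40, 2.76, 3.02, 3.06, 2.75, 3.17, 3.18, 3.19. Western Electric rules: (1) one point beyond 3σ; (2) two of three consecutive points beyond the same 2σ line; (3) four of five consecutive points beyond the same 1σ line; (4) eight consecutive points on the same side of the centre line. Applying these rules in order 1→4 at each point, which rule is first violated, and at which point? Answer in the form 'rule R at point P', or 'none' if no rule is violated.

rule 3 at point 12

Zone of each point (C = within 1σ̂, B = 1σ̂–2σ̂, A = 2σ̂–3σ̂, * = beyond 3σ̂; sign = side of CL): 1:+B, 2:+C, 3:+B, 4:-C, 5:-B, 6:-C, 7:+C, 8:+C, 9:-A, 10:-B, 11:-B, 12:-A, 13:-C, 14:-C, 15:-C
Rule 3 (four of five consecutive points beyond the same 1σ limit) is satisfied at point 12.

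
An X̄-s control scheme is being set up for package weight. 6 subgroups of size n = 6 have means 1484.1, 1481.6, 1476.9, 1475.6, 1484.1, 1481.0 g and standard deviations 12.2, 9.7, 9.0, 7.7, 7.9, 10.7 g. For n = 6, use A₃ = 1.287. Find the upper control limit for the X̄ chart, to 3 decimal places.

1492.819

X̄̄ = (1484.1 + 1481.6 + 1476.9 + 1475.6 + 1484.1 + 1481.0) / 6 = 1480.5500
s̄ = (12.2 + 9.7 + 9.0 + 7.7 + 7.9 + 10.7) / 6 = 9.5333
UCL = X̄̄ + A₃·s̄ = 1480.5500 + 1.287 × 9.5333 = 1492.8194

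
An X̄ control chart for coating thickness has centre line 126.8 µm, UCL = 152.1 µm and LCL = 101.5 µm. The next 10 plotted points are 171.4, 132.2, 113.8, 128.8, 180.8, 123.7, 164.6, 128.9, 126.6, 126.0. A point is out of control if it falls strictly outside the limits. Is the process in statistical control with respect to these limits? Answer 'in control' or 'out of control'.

out of control

Compare each point to [101.5, 152.1]: sample 1 = 171.4 > UCL; sample 5 = 180.8 > UCL; sample 7 = 164.6 > UCL.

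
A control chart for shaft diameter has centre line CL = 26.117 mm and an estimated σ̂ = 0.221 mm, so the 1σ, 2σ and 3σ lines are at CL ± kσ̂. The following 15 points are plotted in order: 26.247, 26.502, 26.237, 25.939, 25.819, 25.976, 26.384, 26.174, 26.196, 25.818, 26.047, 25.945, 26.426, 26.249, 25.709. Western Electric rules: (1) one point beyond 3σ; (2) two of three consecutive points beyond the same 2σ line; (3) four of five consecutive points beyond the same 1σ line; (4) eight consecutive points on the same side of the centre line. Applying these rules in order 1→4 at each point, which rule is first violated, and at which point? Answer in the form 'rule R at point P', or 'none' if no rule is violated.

none

Zone of each point (C = within 1σ̂, B = 1σ̂–2σ̂, A = 2σ̂–3σ̂, * = beyond 3σ̂; sign = side of CL): 1:+C, 2:+B, 3:+C, 4:-C, 5:-B, 6:-C, 7:+B, 8:+C, 9:+C, 10:-B, 11:-C, 12:-C, 13:+B, 14:+C, 15:-B
No rule fires across all 15 points.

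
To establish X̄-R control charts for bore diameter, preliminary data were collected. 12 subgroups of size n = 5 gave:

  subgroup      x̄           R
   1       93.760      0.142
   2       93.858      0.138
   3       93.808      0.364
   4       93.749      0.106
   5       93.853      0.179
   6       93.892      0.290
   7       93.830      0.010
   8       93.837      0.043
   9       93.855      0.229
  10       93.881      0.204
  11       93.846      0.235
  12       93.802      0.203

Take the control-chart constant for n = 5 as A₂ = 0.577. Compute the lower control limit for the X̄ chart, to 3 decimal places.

93.728

X̄̄ = (93.760 + 93.858 + 93.808 + 93.749 + 93.853 + 93.892 + 93.830 + 93.837 + 93.855 + 93.881 + 93.846 + 93.802) / 12 = 1125.9710 / 12 = 93.8309
R̄ = (0.142 + 0.138 + 0.364 + 0.106 + 0.179 + 0.290 + 0.010 + 0.043 + 0.229 + 0.204 + 0.235 + 0.203) / 12 = 2.1430 / 12 = 0.1786
LCL = X̄̄ − A₂·R̄ = 93.8309 − 0.577 × 0.1786 = 93.7279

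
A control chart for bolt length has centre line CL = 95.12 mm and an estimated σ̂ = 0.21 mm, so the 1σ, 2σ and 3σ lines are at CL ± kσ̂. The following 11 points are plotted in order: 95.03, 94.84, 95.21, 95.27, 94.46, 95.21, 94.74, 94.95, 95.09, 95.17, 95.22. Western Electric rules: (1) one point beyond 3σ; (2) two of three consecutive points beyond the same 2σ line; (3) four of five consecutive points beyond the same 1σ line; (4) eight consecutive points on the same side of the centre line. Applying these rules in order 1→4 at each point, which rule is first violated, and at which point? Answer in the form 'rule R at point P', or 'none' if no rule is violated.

rule 1 at point 5

Zone of each point (C = within 1σ̂, B = 1σ̂–2σ̂, A = 2σ̂–3σ̂, * = beyond 3σ̂; sign = side of CL): 1:-C, 2:-B, 3:+C, 4:+C, 5:-*, 6:+C, 7:-B, 8:-C, 9:-C, 10:+C, 11:+C
Rule 1 (one point beyond the 3σ limits) is satisfied at point 5.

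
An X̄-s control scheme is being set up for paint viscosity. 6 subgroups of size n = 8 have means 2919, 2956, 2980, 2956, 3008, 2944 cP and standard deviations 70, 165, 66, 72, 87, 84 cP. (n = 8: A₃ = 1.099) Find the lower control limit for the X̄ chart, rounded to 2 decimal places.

2860.86

X̄̄ = (2919 + 2956 + 2980 + 2956 + 3008 + 2944) / 6 = 2960.5000
s̄ = (70 + 165 + 66 + 72 + 87 + 84) / 6 = 90.6667
LCL = X̄̄ − A₃·s̄ = 2960.5000 − 1.099 × 90.6667 = 2860.8573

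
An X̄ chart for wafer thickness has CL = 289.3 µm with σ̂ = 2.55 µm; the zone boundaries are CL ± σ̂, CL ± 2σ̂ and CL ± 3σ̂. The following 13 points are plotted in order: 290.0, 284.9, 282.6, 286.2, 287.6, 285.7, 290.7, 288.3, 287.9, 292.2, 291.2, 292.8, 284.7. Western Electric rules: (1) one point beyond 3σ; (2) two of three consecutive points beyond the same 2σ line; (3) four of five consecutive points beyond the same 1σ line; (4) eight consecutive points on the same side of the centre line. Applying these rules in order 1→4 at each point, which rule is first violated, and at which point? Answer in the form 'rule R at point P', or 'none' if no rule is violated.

rule 3 at point 6

Zone of each point (C = within 1σ̂, B = 1σ̂–2σ̂, A = 2σ̂–3σ̂, * = beyond 3σ̂; sign = side of CL): 1:+C, 2:-B, 3:-A, 4:-B, 5:-C, 6:-B, 7:+C, 8:-C, 9:-C, 10:+B, 11:+C, 12:+B, 13:-B
Rule 3 (four of five consecutive points beyond the same 1σ limit) is satisfied at point 6.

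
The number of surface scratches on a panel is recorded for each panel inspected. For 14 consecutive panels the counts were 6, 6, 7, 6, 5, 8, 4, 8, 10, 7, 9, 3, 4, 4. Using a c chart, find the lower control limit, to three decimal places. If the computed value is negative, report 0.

c̄ = (6 + 6 + 7 + 6 + 5 + 8 + 4 + 8 + 10 + 7 + 9 + 3 + 4 + 4) / 14 = 87 / 14 = 6.2143
LCL = c̄ − 3√c̄ = 6.2143 − 3 × 2.4928 = -1.2643 → 0 (cannot be negative)

0.000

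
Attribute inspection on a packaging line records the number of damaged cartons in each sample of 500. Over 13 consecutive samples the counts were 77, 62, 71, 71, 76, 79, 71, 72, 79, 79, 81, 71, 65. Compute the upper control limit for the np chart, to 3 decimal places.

p̄ = Σdᵢ / (k·n) = 954 / (13 × 500) = 0.14677
UCL = np̄ + 3·√(np̄(1−p̄)) = 73.3846 + 3 × √(73.3846×0.85323) = 73.3846 + 3 × 7.9129 = 97.1233

97.123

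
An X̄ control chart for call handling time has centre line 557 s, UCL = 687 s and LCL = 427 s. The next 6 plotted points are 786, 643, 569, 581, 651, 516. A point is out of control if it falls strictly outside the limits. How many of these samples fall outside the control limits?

Compare each point to [427, 687]: sample 1 = 786 > UCL.

1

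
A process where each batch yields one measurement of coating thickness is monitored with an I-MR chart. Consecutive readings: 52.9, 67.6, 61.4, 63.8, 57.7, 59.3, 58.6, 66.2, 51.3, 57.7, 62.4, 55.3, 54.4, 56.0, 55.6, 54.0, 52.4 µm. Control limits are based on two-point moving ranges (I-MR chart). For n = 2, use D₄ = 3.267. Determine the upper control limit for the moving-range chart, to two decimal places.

16.03

Moving ranges: 14.7, 6.2, 2.4, 6.1, 1.6, 0.7, 7.6, 14.9, 6.4, 4.7, 7.1, 0.9, 1.6, 0.4, 1.6, 1.6; M̄R̄ = 78.5000 / 16 = 4.9062
UCL_MR = D₄·M̄R̄ = 3.267 × 4.9062 = 16.0287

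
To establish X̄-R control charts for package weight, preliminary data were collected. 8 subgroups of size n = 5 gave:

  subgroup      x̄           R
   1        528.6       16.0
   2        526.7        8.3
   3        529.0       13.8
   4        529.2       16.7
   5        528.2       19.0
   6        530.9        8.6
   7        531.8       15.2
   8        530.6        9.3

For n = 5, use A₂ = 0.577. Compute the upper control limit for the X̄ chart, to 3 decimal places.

537.085

X̄̄ = (528.6 + 526.7 + 529.0 + 529.2 + 528.2 + 530.9 + 531.8 + 530.6) / 8 = 4235.0000 / 8 = 529.3750
R̄ = (16.0 + 8.3 + 13.8 + 16.7 + 19.0 + 8.6 + 15.2 + 9.3) / 8 = 106.9000 / 8 = 13.3625
UCL = X̄̄ + A₂·R̄ = 529.3750 + 0.577 × 13.3625 = 537.0852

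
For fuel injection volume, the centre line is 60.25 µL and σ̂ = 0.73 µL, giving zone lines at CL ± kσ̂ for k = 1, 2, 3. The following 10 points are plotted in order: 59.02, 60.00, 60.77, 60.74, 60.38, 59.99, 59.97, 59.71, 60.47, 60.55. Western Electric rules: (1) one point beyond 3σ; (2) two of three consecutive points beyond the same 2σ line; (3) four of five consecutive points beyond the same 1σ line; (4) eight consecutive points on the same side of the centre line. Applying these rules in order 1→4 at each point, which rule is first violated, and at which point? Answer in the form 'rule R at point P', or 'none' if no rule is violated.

none

Zone of each point (C = within 1σ̂, B = 1σ̂–2σ̂, A = 2σ̂–3σ̂, * = beyond 3σ̂; sign = side of CL): 1:-B, 2:-C, 3:+C, 4:+C, 5:+C, 6:-C, 7:-C, 8:-C, 9:+C, 10:+C
No rule fires across all 10 points.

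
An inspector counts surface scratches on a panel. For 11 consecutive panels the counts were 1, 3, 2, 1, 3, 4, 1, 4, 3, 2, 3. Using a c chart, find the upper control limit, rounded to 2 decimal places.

c̄ = (1 + 3 + 2 + 1 + 3 + 4 + 1 + 4 + 3 + 2 + 3) / 11 = 27 / 11 = 2.4545
UCL = c̄ + 3√c̄ = 2.4545 + 3 × √2.4545 = 2.4545 + 3 × 1.5667 = 7.1546

7.15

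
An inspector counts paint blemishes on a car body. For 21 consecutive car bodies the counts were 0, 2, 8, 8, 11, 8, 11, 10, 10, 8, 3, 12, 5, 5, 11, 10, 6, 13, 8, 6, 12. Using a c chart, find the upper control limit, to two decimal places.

c̄ = (0 + 2 + 8 + 8 + 11 + 8 + 11 + 10 + 10 + 8 + 3 + 12 + 5 + 5 + 11 + 10 + 6 + 13 + 8 + 6 + 12) / 21 = 167 / 21 = 7.9524
UCL = c̄ + 3√c̄ = 7.9524 + 3 × √7.9524 = 7.9524 + 3 × 2.8200 = 16.4124

16.41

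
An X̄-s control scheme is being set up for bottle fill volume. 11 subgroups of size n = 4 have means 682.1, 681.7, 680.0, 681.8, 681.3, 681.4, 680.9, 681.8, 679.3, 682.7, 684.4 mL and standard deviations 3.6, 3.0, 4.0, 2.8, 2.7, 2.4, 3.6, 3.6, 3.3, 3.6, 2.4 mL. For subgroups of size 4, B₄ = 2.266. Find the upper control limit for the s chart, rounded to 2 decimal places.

7.21

s̄ = (3.6 + 3.0 + 4.0 + 2.8 + 2.7 + 2.4 + 3.6 + 3.6 + 3.3 + 3.6 + 2.4) / 11 = 3.1818
UCL_s = B₄·s̄ = 2.266 × 3.1818 = 7.2100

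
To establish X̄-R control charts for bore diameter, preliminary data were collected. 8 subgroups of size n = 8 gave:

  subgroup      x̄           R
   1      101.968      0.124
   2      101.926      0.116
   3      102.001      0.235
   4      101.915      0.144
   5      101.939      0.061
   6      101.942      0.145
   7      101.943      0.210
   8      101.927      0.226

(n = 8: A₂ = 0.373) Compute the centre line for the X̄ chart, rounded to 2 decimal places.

101.95

X̄̄ = (101.968 + 101.926 + 102.001 + 101.915 + 101.939 + 101.942 + 101.943 + 101.927) / 8 = 815.5610 / 8 = 101.9451
CL = X̄̄ = 101.9451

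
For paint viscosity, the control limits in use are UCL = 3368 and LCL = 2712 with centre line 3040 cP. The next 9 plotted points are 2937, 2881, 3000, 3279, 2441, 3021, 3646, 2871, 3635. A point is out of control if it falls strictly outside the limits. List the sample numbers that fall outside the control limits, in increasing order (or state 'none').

Compare each point to [2712, 3368]: sample 5 = 2441 < LCL; sample 7 = 3646 > UCL; sample 9 = 3635 > UCL.

5, 7, 9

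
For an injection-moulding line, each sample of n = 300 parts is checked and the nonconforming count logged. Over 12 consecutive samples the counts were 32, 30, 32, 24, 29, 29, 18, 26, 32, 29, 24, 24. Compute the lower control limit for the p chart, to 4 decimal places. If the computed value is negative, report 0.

0.0415

p̄ = Σdᵢ / (k·n) = 329 / (12 × 300) = 0.09139
LCL = p̄ − 3·√(p̄(1−p̄)/n) = 0.09139 − 3 × 0.01664 = 0.04148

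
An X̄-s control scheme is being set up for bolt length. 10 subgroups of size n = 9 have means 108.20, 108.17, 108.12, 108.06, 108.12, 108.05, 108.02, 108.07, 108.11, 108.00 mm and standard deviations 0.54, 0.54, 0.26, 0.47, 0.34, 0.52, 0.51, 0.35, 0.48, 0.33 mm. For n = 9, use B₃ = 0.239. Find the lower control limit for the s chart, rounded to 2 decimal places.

0.10

s̄ = (0.54 + 0.54 + 0.26 + 0.47 + 0.34 + 0.52 + 0.51 + 0.35 + 0.48 + 0.33) / 10 = 0.4340
LCL_s = B₃·s̄ = 0.239 × 0.4340 = 0.1037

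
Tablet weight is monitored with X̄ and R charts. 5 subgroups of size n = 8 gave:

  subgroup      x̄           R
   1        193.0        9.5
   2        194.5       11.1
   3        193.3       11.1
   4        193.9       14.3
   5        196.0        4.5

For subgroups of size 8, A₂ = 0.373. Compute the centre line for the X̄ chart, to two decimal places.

X̄̄ = (193.0 + 194.5 + 193.3 + 193.9 + 196.0) / 5 = 970.7000 / 5 = 194.1400
CL = X̄̄ = 194.1400

194.14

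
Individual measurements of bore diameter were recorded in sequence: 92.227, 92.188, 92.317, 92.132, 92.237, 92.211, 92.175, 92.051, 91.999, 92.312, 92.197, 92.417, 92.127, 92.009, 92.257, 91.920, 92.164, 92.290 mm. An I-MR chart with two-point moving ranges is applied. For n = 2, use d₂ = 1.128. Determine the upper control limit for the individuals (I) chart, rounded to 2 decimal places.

92.60

X̄ = (92.227 + 92.188 + 92.317 + 92.132 + 92.237 + 92.211 + 92.175 + 92.051 + 91.999 + 92.312 + 92.197 + 92.417 + 92.127 + 92.009 + 92.257 + 91.920 + 92.164 + 92.290) / 18 = 92.1794
Moving ranges: 0.039, 0.129, 0.185, 0.105, 0.026, 0.036, 0.124, 0.052, 0.313, 0.115, 0.220, 0.290, 0.118, 0.248, 0.337, 0.244, 0.126; M̄R̄ = 2.7070 / 17 = 0.1592
UCL = X̄ + 3·M̄R̄/d₂ = 92.1794 + 3 × 0.1592 / 1.128 = 92.6029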